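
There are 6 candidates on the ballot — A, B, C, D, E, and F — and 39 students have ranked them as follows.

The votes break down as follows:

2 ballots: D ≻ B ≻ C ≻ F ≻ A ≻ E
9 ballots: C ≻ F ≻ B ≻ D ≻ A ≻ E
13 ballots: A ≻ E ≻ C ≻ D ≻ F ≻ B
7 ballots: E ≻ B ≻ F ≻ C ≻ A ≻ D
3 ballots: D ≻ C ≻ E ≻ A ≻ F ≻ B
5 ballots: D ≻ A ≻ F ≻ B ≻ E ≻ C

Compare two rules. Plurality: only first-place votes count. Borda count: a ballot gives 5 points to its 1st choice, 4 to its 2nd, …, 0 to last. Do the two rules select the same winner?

No

Plurality first-place counts: A 13, B 0, C 9, D 10, E 7, F 0 → A.
Borda totals: A 109, B 73, C 116, D 94, E 101, F 92 → C.
The two rules disagree: plurality picks A, Borda picks C.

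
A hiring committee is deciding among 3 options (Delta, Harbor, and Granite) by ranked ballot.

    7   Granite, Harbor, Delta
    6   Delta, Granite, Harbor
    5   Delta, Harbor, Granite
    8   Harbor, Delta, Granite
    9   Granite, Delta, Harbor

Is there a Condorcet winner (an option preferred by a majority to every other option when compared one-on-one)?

Yes

Head-to-head results (35 voters total):
Delta vs Harbor: Delta wins 20–15.
Delta vs Granite: Delta wins 19–16.
Harbor vs Granite: Granite wins 22–13.
Delta beats each rival — Harbor (20–15), Granite (19–16) — so Delta is the Condorcet winner.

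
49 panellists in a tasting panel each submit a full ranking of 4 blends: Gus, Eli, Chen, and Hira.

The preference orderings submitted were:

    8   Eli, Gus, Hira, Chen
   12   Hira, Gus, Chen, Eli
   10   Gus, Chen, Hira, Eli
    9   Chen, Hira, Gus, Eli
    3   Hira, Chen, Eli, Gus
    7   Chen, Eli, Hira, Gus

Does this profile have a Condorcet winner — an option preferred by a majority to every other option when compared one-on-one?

Head-to-head results (49 voters total):
Gus vs Eli: Gus wins 31–18.
Gus vs Chen: Gus wins 30–19.
Gus vs Hira: Hira wins 31–18.
Eli vs Chen: Chen wins 41–8.
Eli vs Hira: Hira wins 34–15.
Chen vs Hira: Chen wins 26–23.
No candidate beats all others: Gus beats Chen beats Hira beats Gus, a majority cycle.

No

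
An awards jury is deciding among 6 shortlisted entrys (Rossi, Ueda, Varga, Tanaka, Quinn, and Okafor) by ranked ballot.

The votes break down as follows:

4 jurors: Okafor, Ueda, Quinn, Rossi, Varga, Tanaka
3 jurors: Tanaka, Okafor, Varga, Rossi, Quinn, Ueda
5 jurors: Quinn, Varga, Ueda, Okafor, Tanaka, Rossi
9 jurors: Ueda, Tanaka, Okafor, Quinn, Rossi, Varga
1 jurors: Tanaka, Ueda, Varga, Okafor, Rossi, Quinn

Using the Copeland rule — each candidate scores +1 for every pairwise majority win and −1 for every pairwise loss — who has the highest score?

Pairwise results:
  Rossi vs Ueda: Ueda wins 19–3.
  Rossi vs Varga: Rossi wins 13–9.
  Rossi vs Tanaka: Tanaka wins 18–4.
  Rossi vs Quinn: Quinn wins 18–4.
  Rossi vs Okafor: Okafor wins 22–0.
  Ueda vs Varga: Ueda wins 14–8.
  Ueda vs Tanaka: Ueda wins 18–4.
  Ueda vs Quinn: Ueda wins 14–8.
  Ueda vs Okafor: Ueda wins 15–7.
  Varga vs Tanaka: Tanaka wins 13–9.
  Varga vs Quinn: Quinn wins 18–4.
  Varga vs Okafor: Okafor wins 16–6.
  Tanaka vs Quinn: Tanaka wins 13–9.
  Tanaka vs Okafor: Tanaka wins 13–9.
  Quinn vs Okafor: Okafor wins 17–5.
Copeland scores (wins − losses):
  Rossi: 1 − 4 = -3
  Ueda: 5 − 0 = 5
  Varga: 0 − 5 = -5
  Tanaka: 4 − 1 = 3
  Quinn: 2 − 3 = -1
  Okafor: 3 − 2 = 1
Ueda has the best Copeland score.

Ueda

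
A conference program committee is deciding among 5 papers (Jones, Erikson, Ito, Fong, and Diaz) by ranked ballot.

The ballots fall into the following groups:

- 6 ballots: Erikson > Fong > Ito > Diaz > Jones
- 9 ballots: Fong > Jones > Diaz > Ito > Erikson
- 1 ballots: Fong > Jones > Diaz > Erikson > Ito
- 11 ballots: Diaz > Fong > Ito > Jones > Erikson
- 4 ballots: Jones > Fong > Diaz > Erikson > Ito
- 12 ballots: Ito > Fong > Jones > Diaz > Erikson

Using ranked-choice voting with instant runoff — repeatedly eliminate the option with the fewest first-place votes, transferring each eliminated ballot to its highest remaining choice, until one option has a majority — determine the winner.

Fong

Round 1: Ito 12, Diaz 11, Fong 10, Erikson 6, Jones 4. Jones has the fewest and is eliminated.
Round 2: Fong 14, Ito 12, Diaz 11, Erikson 6. Erikson has the fewest and is eliminated.
Round 3: Fong 20, Ito 12, Diaz 11. Diaz has the fewest and is eliminated.
Round 4: Fong 31, Ito 12. Fong has a majority.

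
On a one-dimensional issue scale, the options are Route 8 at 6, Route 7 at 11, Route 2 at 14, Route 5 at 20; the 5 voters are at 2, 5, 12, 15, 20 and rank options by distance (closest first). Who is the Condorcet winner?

Route 7

With single-peaked preferences on a line, the Condorcet winner is the candidate closest to the median voter.
The median voter (position 12) is closest to Route 7 at 11.
Check: Route 7 vs Route 5 — voters closer to Route 7: 4 of 5.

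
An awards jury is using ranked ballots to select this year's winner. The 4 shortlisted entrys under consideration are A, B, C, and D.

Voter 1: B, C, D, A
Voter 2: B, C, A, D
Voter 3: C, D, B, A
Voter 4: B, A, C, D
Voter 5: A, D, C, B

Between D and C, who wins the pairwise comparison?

C

Ballots ranking D above C: 1.
Ballots ranking C above D: 4.
C wins the head-to-head, 4–1.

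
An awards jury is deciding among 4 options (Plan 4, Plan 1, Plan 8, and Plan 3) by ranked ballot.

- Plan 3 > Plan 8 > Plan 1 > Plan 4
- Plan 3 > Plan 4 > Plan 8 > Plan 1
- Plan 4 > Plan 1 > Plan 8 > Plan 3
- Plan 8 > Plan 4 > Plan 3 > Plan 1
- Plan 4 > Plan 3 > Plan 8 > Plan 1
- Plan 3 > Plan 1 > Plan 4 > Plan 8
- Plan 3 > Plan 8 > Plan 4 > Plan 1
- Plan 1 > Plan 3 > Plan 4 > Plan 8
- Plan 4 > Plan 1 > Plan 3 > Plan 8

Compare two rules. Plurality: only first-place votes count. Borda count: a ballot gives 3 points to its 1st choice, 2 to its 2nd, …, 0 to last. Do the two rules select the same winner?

Plurality first-place counts: Plan 4 3, Plan 1 1, Plan 8 1, Plan 3 4 → Plan 3.
Borda totals: Plan 4 16, Plan 1 10, Plan 8 10, Plan 3 18 → Plan 3.
The two rules agree on Plan 3.

Yes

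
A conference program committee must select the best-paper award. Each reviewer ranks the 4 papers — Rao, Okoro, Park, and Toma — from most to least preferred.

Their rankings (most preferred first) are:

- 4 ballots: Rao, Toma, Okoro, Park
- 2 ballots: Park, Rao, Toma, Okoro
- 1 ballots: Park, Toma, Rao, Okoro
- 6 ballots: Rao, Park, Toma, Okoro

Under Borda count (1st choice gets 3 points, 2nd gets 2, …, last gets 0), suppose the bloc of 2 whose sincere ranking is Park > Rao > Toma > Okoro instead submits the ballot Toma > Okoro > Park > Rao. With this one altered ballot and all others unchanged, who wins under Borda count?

Borda totals with the altered ballot: Rao 31, Okoro 8, Park 17, Toma 22.
The winner is unchanged: still Rao.

Rao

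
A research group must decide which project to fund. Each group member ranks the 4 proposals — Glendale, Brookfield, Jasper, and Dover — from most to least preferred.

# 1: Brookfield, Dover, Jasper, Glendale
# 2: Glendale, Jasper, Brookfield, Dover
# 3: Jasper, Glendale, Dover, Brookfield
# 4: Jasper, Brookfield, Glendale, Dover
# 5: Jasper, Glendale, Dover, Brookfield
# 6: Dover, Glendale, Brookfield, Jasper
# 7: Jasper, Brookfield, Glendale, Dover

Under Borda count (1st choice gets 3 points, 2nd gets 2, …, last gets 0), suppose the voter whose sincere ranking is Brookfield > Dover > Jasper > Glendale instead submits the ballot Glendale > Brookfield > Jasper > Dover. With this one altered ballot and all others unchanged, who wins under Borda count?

Borda totals with the altered ballot: Glendale 14, Brookfield 8, Jasper 15, Dover 5.
The winner is unchanged: still Jasper.

Jasper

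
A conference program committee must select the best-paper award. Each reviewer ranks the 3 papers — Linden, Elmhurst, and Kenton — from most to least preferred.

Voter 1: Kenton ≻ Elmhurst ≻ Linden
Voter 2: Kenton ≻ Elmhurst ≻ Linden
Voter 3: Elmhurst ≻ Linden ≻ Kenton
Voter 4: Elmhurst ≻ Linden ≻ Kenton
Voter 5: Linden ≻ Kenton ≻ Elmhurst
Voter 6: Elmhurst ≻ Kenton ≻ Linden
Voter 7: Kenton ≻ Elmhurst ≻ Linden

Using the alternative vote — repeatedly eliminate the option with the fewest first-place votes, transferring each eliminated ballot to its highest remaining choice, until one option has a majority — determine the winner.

Round 1: Elmhurst 3, Kenton 3, Linden 1. Linden has the fewest and is eliminated.
Round 2: Kenton 4, Elmhurst 3. Kenton has a majority.

Kenton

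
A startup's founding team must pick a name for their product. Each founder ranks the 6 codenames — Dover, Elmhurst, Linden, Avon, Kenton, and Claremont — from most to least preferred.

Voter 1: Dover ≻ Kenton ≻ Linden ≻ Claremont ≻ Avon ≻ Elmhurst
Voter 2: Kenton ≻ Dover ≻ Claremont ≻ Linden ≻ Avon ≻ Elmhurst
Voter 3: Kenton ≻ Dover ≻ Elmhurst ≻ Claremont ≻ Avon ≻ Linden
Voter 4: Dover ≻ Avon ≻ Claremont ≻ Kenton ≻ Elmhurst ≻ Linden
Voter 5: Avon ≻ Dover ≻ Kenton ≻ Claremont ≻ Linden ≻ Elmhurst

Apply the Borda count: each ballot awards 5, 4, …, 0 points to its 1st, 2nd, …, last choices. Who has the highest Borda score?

Borda scores:
  Dover: 5 + 4 + 4 + 5 + 4 = 22
  Elmhurst: 0 + 0 + 3 + 1 + 0 = 4
  Linden: 3 + 2 + 0 + 0 + 1 = 6
  Avon: 1 + 1 + 1 + 4 + 5 = 12
  Kenton: 4 + 5 + 5 + 2 + 3 = 19
  Claremont: 2 + 3 + 2 + 3 + 2 = 12
Dover has the highest total.

Dover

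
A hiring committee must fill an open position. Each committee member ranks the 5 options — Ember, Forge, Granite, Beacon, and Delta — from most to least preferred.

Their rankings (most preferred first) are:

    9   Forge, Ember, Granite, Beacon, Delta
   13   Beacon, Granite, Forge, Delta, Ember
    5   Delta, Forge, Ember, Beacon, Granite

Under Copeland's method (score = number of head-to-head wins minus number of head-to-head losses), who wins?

Pairwise results:
  Ember vs Forge: Forge wins 27–0.
  Ember vs Granite: Ember wins 14–13.
  Ember vs Beacon: Ember wins 14–13.
  Ember vs Delta: Delta wins 18–9.
  Forge vs Granite: Forge wins 14–13.
  Forge vs Beacon: Forge wins 14–13.
  Forge vs Delta: Forge wins 22–5.
  Granite vs Beacon: Beacon wins 18–9.
  Granite vs Delta: Granite wins 22–5.
  Beacon vs Delta: Beacon wins 22–5.
Copeland scores (wins − losses):
  Ember: 2 − 2 = 0
  Forge: 4 − 0 = 4
  Granite: 1 − 3 = -2
  Beacon: 2 − 2 = 0
  Delta: 1 − 3 = -2
Forge has the best Copeland score.

Forge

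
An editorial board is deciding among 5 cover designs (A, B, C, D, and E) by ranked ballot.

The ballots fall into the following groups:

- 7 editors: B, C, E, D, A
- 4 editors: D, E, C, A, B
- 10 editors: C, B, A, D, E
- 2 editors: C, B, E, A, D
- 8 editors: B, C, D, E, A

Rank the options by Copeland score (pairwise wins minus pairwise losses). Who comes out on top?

Pairwise results:
  A vs B: B wins 27–4.
  A vs C: C wins 31–0.
  A vs D: D wins 19–12.
  A vs E: E wins 21–10.
  B vs C: C wins 16–15.
  B vs D: B wins 27–4.
  B vs E: B wins 27–4.
  C vs D: C wins 27–4.
  C vs E: C wins 27–4.
  D vs E: D wins 22–9.
Copeland scores (wins − losses):
  A: 0 − 4 = -4
  B: 3 − 1 = 2
  C: 4 − 0 = 4
  D: 2 − 2 = 0
  E: 1 − 3 = -2
C has the best Copeland score.

C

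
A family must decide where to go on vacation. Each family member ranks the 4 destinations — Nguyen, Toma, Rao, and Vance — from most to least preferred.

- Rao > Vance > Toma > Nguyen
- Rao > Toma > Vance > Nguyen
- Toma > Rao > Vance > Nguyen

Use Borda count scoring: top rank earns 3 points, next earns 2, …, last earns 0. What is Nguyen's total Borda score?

0

Borda scores:
  Nguyen: 0 + 0 + 0 = 0
  Toma: 1 + 2 + 3 = 6
  Rao: 3 + 3 + 2 = 8
  Vance: 2 + 1 + 1 = 4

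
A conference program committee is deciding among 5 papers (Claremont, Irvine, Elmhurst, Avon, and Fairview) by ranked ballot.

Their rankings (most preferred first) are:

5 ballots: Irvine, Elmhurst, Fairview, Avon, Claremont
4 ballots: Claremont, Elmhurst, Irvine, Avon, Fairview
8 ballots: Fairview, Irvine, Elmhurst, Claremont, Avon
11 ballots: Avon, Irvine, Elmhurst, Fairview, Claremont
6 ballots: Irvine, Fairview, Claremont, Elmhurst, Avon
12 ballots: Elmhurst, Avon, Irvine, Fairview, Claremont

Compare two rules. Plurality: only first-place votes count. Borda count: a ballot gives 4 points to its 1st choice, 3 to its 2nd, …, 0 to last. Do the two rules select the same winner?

Plurality first-place counts: Claremont 4, Irvine 11, Elmhurst 12, Avon 11, Fairview 8 → Elmhurst.
Borda totals: Claremont 36, Irvine 133, Elmhurst 119, Avon 89, Fairview 83 → Irvine.
The two rules disagree: plurality picks Elmhurst, Borda picks Irvine.

No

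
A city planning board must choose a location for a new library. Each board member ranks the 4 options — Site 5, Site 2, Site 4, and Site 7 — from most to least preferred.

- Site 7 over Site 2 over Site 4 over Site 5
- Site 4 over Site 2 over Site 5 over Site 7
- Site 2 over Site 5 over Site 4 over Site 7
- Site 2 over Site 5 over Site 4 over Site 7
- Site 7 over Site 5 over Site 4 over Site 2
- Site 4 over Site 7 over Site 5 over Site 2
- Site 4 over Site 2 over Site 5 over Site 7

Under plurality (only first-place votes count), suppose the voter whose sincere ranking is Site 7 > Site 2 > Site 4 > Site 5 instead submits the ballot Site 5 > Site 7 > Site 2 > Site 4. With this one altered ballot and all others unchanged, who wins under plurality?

First-place totals with the altered ballot: Site 5 1, Site 2 2, Site 4 3, Site 7 1.
The winner is unchanged: still Site 4.

Site 4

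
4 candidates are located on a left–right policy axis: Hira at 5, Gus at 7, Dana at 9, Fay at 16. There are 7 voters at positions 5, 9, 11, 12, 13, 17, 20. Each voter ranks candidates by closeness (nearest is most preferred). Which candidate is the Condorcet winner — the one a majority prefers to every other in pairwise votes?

Dana

With single-peaked preferences on a line, the Condorcet winner is the candidate closest to the median voter.
The median voter (position 12) is closest to Dana at 9.
Check: Dana vs Fay — voters closer to Dana: 4 of 7.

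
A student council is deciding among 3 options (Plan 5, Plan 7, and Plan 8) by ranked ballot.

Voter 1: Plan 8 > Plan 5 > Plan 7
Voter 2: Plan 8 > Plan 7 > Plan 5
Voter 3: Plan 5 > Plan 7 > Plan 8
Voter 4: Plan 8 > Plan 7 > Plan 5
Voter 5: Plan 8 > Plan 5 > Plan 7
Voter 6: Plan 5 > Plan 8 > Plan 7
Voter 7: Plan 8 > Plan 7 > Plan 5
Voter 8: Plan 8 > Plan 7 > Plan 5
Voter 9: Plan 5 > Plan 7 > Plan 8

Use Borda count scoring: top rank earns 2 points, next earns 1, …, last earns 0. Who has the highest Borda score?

Borda scores:
  Plan 5: 1 + 0 + 2 + 0 + 1 + 2 + 0 + 0 + 2 = 8
  Plan 7: 0 + 1 + 1 + 1 + 0 + 0 + 1 + 1 + 1 = 6
  Plan 8: 2 + 2 + 0 + 2 + 2 + 1 + 2 + 2 + 0 = 13
Plan 8 has the highest total.

Plan 8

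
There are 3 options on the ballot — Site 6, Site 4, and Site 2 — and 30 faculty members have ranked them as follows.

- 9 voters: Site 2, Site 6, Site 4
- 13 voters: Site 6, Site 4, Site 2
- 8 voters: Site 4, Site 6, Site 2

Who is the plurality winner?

Site 6

First-place vote totals:
  Site 6: 13
  Site 4: 8
  Site 2: 9
Site 6 has the most first-place votes.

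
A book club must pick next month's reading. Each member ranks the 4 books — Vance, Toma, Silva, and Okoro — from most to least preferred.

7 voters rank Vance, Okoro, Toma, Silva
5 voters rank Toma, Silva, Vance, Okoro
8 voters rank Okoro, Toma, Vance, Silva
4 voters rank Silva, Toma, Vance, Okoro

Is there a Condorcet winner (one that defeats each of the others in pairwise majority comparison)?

Head-to-head results (24 voters total):
Vance vs Toma: Toma wins 17–7.
Vance vs Silva: Vance wins 15–9.
Vance vs Okoro: Vance wins 16–8.
Toma vs Silva: Toma wins 20–4.
Toma vs Okoro: Okoro wins 15–9.
Silva vs Okoro: Okoro wins 15–9.
No candidate beats all others: Vance beats Okoro beats Toma beats Vance, a majority cycle.

No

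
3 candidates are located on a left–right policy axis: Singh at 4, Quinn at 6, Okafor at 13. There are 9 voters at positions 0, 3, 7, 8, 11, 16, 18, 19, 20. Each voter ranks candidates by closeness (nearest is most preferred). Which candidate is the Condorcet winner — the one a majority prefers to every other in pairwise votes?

With single-peaked preferences on a line, the Condorcet winner is the candidate closest to the median voter.
The median voter (position 11) is closest to Okafor at 13.
Check: Okafor vs Quinn — voters closer to Okafor: 5 of 9.

Okafor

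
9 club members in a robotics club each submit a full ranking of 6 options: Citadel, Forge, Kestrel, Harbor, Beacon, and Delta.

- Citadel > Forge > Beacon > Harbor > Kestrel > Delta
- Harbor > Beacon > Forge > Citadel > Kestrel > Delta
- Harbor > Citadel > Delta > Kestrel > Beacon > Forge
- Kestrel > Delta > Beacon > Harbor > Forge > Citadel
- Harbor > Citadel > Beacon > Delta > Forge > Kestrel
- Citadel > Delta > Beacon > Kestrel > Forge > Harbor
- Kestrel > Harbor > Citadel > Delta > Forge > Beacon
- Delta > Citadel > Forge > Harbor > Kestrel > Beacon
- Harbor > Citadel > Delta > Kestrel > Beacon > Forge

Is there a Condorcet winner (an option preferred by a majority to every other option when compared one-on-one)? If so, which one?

Harbor

Head-to-head results (9 voters total):
Citadel vs Forge: Citadel wins 7–2.
Citadel vs Kestrel: Citadel wins 7–2.
Citadel vs Harbor: Harbor wins 6–3.
Citadel vs Beacon: Citadel wins 7–2.
Citadel vs Delta: Citadel wins 7–2.
Forge vs Kestrel: Kestrel wins 5–4.
Forge vs Harbor: Harbor wins 6–3.
Forge vs Beacon: Beacon wins 6–3.
Forge vs Delta: Delta wins 7–2.
Kestrel vs Harbor: Harbor wins 6–3.
Kestrel vs Beacon: Kestrel wins 5–4.
Kestrel vs Delta: Delta wins 5–4.
Harbor vs Beacon: Harbor wins 6–3.
Harbor vs Delta: Harbor wins 6–3.
Beacon vs Delta: Delta wins 6–3.
Harbor beats each rival — Citadel (6–3), Forge (6–3), Kestrel (6–3), Beacon (6–3), Delta (6–3) — so Harbor is the Condorcet winner.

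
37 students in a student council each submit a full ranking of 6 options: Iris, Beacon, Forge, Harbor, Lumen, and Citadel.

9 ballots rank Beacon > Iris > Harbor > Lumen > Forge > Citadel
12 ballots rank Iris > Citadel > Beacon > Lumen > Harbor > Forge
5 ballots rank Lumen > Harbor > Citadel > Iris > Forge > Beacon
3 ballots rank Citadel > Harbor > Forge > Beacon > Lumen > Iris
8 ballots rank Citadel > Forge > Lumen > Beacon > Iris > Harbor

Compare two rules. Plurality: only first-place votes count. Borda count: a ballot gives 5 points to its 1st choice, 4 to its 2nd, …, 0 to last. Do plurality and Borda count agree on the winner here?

Plurality first-place counts: Iris 12, Beacon 9, Forge 0, Harbor 0, Lumen 5, Citadel 11 → Iris.
Borda totals: Iris 114, Beacon 103, Forge 55, Harbor 71, Lumen 94, Citadel 118 → Citadel.
The two rules disagree: plurality picks Iris, Borda picks Citadel.

No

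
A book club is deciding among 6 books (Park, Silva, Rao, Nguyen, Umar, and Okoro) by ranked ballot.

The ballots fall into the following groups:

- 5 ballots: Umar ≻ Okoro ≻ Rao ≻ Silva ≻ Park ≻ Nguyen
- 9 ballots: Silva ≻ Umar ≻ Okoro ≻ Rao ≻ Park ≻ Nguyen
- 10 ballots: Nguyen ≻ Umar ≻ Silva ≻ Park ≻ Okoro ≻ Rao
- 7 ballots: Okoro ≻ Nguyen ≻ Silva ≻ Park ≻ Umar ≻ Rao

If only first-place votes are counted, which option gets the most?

First-place vote totals:
  Park: 0
  Silva: 9
  Rao: 0
  Nguyen: 10
  Umar: 5
  Okoro: 7
Nguyen has the most first-place votes.

Nguyen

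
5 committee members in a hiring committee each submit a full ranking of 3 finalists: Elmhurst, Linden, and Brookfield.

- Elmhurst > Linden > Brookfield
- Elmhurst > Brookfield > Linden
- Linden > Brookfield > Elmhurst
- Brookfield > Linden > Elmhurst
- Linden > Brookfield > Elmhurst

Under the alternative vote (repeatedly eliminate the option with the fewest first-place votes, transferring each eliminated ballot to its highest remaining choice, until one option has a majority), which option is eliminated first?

Round 1: Elmhurst 2, Linden 2, Brookfield 1. Brookfield has the fewest and is eliminated.
Round 2: Linden 3, Elmhurst 2. Linden has a majority.

Brookfield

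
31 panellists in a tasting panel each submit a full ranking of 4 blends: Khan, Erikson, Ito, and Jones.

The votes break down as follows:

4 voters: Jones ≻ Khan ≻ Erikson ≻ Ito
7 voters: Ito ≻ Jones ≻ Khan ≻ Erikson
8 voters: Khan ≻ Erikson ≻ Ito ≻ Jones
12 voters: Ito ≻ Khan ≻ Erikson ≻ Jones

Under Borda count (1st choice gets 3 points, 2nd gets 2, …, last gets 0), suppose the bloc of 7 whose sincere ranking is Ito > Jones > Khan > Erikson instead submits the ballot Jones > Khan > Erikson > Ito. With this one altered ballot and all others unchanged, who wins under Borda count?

Khan

Borda totals with the altered ballot: Khan 70, Erikson 39, Ito 44, Jones 33.
The switch changes the winner from Ito to Khan.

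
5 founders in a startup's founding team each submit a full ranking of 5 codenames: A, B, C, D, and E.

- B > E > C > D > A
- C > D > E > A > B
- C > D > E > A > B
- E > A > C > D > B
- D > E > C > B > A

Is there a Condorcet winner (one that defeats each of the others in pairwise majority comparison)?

Head-to-head results (5 voters total):
A vs B: A wins 3–2.
A vs C: C wins 4–1.
A vs D: D wins 4–1.
A vs E: E wins 5–0.
B vs C: C wins 4–1.
B vs D: D wins 4–1.
B vs E: E wins 4–1.
C vs D: C wins 4–1.
C vs E: E wins 3–2.
D vs E: D wins 3–2.
No candidate beats all others: C beats D beats E beats C, a majority cycle.

No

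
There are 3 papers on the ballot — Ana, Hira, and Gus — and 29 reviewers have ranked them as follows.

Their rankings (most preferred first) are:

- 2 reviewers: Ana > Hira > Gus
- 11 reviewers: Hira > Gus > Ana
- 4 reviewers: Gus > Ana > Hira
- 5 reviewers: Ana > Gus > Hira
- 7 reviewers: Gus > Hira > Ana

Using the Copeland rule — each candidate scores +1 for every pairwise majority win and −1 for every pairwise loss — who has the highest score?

Gus

Pairwise results:
  Ana vs Hira: Hira wins 18–11.
  Ana vs Gus: Gus wins 22–7.
  Hira vs Gus: Gus wins 16–13.
Copeland scores (wins − losses):
  Ana: 0 − 2 = -2
  Hira: 1 − 1 = 0
  Gus: 2 − 0 = 2
Gus has the best Copeland score.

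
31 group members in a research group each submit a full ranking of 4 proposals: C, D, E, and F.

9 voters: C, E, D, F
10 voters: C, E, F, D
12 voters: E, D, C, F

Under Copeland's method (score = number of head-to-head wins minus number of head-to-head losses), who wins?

Pairwise results:
  C vs D: C wins 19–12.
  C vs E: C wins 19–12.
  C vs F: C wins 31–0.
  D vs E: E wins 31–0.
  D vs F: D wins 21–10.
  E vs F: E wins 31–0.
Copeland scores (wins − losses):
  C: 3 − 0 = 3
  D: 1 − 2 = -1
  E: 2 − 1 = 1
  F: 0 − 3 = -3
C has the best Copeland score.

C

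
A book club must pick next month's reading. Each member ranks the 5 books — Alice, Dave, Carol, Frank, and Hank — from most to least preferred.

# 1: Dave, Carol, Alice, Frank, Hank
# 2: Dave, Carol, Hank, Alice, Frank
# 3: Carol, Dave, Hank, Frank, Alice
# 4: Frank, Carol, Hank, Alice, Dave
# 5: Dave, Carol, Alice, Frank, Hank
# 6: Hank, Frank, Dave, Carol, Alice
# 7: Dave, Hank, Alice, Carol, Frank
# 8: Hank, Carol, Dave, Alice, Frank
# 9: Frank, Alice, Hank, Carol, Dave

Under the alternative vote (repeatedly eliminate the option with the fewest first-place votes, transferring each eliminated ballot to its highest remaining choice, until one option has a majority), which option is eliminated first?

Round 1: Dave 4, Frank 2, Hank 2, Carol 1, Alice 0. Alice has the fewest and is eliminated.
Round 2: Dave 4, Frank 2, Hank 2, Carol 1. Carol has the fewest and is eliminated.
Round 3: Dave 5, Frank 2, Hank 2. Dave has a majority.

Alice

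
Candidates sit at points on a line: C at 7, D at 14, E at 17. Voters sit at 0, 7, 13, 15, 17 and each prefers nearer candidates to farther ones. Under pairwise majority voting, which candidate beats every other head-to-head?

D

With single-peaked preferences on a line, the Condorcet winner is the candidate closest to the median voter.
The median voter (position 13) is closest to D at 14.
Check: D vs C — voters closer to D: 3 of 5.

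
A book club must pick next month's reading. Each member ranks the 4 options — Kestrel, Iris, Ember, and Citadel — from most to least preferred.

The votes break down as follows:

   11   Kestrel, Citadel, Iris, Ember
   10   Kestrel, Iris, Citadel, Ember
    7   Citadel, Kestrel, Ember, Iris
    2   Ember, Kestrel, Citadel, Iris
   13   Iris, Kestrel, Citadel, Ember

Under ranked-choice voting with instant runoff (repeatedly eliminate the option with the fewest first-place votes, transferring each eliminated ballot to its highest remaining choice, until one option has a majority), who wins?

Kestrel

Round 1: Kestrel 21, Iris 13, Citadel 7, Ember 2. Ember has the fewest and is eliminated.
Round 2: Kestrel 23, Iris 13, Citadel 7. Kestrel has a majority.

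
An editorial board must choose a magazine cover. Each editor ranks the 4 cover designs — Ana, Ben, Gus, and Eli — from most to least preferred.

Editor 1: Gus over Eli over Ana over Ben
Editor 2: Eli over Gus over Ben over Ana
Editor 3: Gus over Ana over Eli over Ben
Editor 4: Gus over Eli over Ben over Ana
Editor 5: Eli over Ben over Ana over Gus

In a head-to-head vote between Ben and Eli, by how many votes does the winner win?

5

Ballots ranking Ben above Eli: 0.
Ballots ranking Eli above Ben: 5.
Eli wins 5–0, a margin of 5.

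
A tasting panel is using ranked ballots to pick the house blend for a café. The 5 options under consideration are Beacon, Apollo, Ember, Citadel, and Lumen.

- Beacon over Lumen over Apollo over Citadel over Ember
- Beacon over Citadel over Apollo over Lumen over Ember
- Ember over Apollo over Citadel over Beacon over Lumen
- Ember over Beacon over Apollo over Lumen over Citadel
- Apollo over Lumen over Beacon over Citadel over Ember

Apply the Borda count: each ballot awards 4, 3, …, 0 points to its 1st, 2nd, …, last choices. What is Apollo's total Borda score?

13

Borda scores:
  Beacon: 4 + 4 + 1 + 3 + 2 = 14
  Apollo: 2 + 2 + 3 + 2 + 4 = 13
  Ember: 0 + 0 + 4 + 4 + 0 = 8
  Citadel: 1 + 3 + 2 + 0 + 1 = 7
  Lumen: 3 + 1 + 0 + 1 + 3 = 8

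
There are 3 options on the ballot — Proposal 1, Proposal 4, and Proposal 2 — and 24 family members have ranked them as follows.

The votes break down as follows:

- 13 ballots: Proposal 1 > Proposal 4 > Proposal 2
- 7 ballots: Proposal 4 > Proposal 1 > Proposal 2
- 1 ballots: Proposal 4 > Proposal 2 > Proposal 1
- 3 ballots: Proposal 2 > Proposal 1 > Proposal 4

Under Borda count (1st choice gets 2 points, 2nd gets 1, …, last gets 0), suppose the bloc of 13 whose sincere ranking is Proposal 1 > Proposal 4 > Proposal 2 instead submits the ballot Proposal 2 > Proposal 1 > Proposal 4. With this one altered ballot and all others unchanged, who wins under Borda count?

Borda totals with the altered ballot: Proposal 1 23, Proposal 4 16, Proposal 2 33.
The switch changes the winner from Proposal 1 to Proposal 2.

Proposal 2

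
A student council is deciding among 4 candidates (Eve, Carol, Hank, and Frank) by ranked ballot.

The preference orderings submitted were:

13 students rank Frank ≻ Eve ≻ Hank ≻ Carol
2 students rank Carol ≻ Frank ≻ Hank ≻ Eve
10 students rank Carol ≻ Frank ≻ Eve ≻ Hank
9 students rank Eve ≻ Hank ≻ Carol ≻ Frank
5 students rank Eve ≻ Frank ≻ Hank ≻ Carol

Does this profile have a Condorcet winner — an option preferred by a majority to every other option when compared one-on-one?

No

Head-to-head results (39 voters total):
Eve vs Carol: Eve wins 27–12.
Eve vs Hank: Eve wins 37–2.
Eve vs Frank: Frank wins 25–14.
Carol vs Hank: Hank wins 27–12.
Carol vs Frank: Carol wins 21–18.
Hank vs Frank: Frank wins 30–9.
No candidate beats all others: Eve beats Carol beats Frank beats Eve, a majority cycle.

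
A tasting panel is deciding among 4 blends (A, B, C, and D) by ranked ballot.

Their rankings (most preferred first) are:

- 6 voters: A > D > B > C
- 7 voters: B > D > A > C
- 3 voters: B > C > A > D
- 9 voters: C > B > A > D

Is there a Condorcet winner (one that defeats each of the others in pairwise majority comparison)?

Yes

Head-to-head results (25 voters total):
A vs B: B wins 19–6.
A vs C: A wins 13–12.
A vs D: A wins 18–7.
B vs C: B wins 16–9.
B vs D: B wins 19–6.
C vs D: D wins 13–12.
B beats each rival — A (19–6), C (16–9), D (19–6) — so B is the Condorcet winner.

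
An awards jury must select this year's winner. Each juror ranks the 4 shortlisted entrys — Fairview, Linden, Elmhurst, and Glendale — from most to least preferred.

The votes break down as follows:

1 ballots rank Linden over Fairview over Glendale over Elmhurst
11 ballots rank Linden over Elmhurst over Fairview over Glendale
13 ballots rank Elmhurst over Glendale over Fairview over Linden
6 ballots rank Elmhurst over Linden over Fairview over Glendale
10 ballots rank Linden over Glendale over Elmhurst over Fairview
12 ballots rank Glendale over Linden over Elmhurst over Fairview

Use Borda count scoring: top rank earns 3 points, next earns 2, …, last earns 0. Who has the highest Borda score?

Borda scores:
  Fairview: 2 + 11·1 + 13·1 + 6·1 + 10·0 + 12·0 = 32
  Linden: 3 + 11·3 + 13·0 + 6·2 + 10·3 + 12·2 = 102
  Elmhurst: 0 + 11·2 + 13·3 + 6·3 + 10·1 + 12·1 = 101
  Glendale: 1 + 11·0 + 13·2 + 6·0 + 10·2 + 12·3 = 83
Linden has the highest total.

Linden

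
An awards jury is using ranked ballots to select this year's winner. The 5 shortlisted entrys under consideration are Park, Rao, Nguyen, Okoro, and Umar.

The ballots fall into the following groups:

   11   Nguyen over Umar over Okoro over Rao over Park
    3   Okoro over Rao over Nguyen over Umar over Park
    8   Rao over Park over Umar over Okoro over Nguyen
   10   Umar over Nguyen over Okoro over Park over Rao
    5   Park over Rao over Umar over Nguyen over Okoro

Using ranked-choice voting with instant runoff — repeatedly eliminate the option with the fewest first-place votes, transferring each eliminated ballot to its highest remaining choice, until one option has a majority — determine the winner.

Nguyen

Round 1: Nguyen 11, Umar 10, Rao 8, Park 5, Okoro 3. Okoro has the fewest and is eliminated.
Round 2: Rao 11, Nguyen 11, Umar 10, Park 5. Park has the fewest and is eliminated.
Round 3: Rao 16, Nguyen 11, Umar 10. Umar has the fewest and is eliminated.
Round 4: Nguyen 21, Rao 16. Nguyen has a majority.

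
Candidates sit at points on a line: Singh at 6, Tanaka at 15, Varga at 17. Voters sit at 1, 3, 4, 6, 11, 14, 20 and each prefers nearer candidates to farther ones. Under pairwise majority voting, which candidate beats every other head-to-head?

Singh

With single-peaked preferences on a line, the Condorcet winner is the candidate closest to the median voter.
The median voter (position 6) is closest to Singh at 6.
Check: Singh vs Varga — voters closer to Singh: 5 of 7.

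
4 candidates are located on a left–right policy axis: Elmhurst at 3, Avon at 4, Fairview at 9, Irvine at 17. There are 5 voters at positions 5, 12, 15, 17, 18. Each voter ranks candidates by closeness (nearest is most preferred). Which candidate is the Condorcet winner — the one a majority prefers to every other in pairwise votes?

With single-peaked preferences on a line, the Condorcet winner is the candidate closest to the median voter.
The median voter (position 15) is closest to Irvine at 17.
Check: Irvine vs Elmhurst — voters closer to Irvine: 4 of 5.

Irvine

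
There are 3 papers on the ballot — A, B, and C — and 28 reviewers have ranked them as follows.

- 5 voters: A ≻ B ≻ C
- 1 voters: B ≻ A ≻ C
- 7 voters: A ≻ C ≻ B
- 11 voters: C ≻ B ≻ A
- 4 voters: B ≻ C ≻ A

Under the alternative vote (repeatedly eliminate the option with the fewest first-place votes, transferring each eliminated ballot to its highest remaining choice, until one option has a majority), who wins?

C

Round 1: A 12, C 11, B 5. B has the fewest and is eliminated.
Round 2: C 15, A 13. C has a majority.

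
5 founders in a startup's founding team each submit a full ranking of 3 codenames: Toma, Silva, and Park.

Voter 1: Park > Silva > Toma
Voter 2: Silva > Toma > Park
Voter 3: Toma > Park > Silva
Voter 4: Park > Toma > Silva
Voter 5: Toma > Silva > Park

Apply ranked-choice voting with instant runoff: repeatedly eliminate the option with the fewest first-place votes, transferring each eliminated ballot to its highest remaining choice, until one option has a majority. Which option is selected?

Toma

Round 1: Toma 2, Park 2, Silva 1. Silva has the fewest and is eliminated.
Round 2: Toma 3, Park 2. Toma has a majority.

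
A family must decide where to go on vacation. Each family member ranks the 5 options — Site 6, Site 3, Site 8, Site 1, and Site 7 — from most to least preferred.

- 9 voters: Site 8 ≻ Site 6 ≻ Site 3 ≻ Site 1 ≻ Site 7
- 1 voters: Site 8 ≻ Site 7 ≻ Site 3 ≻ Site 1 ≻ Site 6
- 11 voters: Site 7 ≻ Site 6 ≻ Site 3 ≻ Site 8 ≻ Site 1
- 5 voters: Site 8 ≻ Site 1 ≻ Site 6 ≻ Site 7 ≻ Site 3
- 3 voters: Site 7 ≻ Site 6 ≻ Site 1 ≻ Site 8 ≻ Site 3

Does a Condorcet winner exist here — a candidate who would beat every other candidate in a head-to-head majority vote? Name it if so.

Site 8

Head-to-head results (29 voters total):
Site 6 vs Site 3: Site 6 wins 28–1.
Site 6 vs Site 8: Site 8 wins 15–14.
Site 6 vs Site 1: Site 6 wins 23–6.
Site 6 vs Site 7: Site 7 wins 15–14.
Site 3 vs Site 8: Site 8 wins 18–11.
Site 3 vs Site 1: Site 3 wins 21–8.
Site 3 vs Site 7: Site 7 wins 20–9.
Site 8 vs Site 1: Site 8 wins 26–3.
Site 8 vs Site 7: Site 8 wins 15–14.
Site 1 vs Site 7: Site 7 wins 15–14.
Site 8 beats each rival — Site 6 (15–14), Site 3 (18–11), Site 1 (26–3), Site 7 (15–14) — so Site 8 is the Condorcet winner.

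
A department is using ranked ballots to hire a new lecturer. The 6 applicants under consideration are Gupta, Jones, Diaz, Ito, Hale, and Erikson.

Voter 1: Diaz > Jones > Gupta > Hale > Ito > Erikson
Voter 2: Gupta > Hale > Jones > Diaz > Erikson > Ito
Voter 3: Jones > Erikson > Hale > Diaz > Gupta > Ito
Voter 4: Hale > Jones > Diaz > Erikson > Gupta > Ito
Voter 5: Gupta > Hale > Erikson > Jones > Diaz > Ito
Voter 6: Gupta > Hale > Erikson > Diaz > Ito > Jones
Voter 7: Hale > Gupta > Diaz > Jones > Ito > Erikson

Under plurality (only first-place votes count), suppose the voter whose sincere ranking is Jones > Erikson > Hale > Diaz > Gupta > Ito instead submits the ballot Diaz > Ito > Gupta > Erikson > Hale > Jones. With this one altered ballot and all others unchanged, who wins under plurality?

First-place totals with the altered ballot: Gupta 3, Jones 0, Diaz 2, Ito 0, Hale 2, Erikson 0.
The winner is unchanged: still Gupta.

Gupta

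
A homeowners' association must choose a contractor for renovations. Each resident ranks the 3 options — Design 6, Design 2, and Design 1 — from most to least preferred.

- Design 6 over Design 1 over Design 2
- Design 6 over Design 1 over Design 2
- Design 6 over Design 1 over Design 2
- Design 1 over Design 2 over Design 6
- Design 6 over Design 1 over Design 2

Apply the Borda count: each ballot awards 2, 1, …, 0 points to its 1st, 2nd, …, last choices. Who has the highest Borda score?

Design 6

Borda scores:
  Design 6: 2 + 2 + 2 + 0 + 2 = 8
  Design 2: 0 + 0 + 0 + 1 + 0 = 1
  Design 1: 1 + 1 + 1 + 2 + 1 = 6
Design 6 has the highest total.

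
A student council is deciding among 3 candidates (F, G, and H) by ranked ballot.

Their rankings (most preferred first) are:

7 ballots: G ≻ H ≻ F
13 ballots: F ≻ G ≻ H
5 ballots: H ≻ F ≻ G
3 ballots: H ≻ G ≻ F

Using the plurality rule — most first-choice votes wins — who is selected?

First-place vote totals:
  F: 13
  G: 7
  H: 8
F has the most first-place votes.

F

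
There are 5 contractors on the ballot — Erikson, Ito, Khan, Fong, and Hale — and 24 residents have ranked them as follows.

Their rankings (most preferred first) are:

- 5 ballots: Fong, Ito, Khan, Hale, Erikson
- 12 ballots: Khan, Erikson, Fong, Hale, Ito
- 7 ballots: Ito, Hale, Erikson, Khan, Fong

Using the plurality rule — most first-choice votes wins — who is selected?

First-place vote totals:
  Erikson: 0
  Ito: 7
  Khan: 12
  Fong: 5
  Hale: 0
Khan has the most first-place votes.

Khan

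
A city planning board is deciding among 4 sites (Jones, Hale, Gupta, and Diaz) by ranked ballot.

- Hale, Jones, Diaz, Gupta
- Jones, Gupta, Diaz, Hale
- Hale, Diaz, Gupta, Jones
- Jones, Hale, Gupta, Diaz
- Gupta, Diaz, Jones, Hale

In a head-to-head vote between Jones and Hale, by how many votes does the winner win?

Ballots ranking Jones above Hale: 3.
Ballots ranking Hale above Jones: 2.
Jones wins 3–2, a margin of 1.

1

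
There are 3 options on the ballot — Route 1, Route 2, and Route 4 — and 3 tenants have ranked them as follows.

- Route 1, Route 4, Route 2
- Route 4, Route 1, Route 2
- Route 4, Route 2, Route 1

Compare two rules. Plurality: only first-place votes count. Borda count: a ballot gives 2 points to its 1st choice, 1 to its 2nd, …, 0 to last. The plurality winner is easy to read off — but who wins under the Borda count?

Route 4

Plurality first-place counts: Route 1 1, Route 2 0, Route 4 2 → Route 4.
Borda totals: Route 1 3, Route 2 1, Route 4 5 → Route 4.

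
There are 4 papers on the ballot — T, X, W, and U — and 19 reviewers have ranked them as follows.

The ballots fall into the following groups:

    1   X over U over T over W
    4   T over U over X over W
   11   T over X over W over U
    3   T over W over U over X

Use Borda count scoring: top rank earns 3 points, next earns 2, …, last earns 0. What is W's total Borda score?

17

Borda scores:
  T: 1 + 4·3 + 11·3 + 3·3 = 55
  X: 3 + 4·1 + 11·2 + 3·0 = 29
  W: 0 + 4·0 + 11·1 + 3·2 = 17
  U: 2 + 4·2 + 11·0 + 3·1 = 13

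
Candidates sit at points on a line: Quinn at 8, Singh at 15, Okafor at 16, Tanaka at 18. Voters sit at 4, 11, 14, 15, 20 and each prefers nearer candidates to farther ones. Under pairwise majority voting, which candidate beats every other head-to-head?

With single-peaked preferences on a line, the Condorcet winner is the candidate closest to the median voter.
The median voter (position 14) is closest to Singh at 15.
Check: Singh vs Quinn — voters closer to Singh: 3 of 5.

Singh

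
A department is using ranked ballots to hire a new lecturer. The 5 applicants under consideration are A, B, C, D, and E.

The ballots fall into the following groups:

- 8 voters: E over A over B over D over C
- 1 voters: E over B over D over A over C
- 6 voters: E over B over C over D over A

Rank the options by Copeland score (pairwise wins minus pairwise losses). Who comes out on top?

E

Pairwise results:
  A vs B: A wins 8–7.
  A vs C: A wins 9–6.
  A vs D: A wins 8–7.
  A vs E: E wins 15–0.
  B vs C: B wins 15–0.
  B vs D: B wins 15–0.
  B vs E: E wins 15–0.
  C vs D: D wins 9–6.
  C vs E: E wins 15–0.
  D vs E: E wins 15–0.
Copeland scores (wins − losses):
  A: 3 − 1 = 2
  B: 2 − 2 = 0
  C: 0 − 4 = -4
  D: 1 − 3 = -2
  E: 4 − 0 = 4
E has the best Copeland score.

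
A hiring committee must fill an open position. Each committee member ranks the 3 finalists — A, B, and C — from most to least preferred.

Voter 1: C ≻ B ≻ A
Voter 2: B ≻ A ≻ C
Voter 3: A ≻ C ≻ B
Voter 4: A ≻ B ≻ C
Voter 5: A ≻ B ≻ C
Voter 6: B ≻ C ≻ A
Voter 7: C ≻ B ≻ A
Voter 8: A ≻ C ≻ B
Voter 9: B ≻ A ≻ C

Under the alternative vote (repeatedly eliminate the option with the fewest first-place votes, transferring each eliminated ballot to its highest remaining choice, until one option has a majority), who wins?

Round 1: A 4, B 3, C 2. C has the fewest and is eliminated.
Round 2: B 5, A 4. B has a majority.

B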